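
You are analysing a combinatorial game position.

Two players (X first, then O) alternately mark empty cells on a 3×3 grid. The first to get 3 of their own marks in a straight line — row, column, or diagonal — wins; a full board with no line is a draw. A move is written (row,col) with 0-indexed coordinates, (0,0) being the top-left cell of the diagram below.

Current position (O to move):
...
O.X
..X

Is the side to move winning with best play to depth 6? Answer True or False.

ply 1, O at .../O.X/..X | (0,0)=-1→O../O.X/..X; (0,1)=-1→.O./O.X/..X; (0,2)=+0→..O/O.X/..X*; (1,1)=-1→.../OOX/..X; (2,0)=-1→.../O.X/O.X; (2,1)=-1→.../O.X/.OX
ply 2, X at ..O/O.X/..X | (0,0)=+0→X.O/O.X/..X*; (0,1)=-1→.XO/O.X/..X; (1,1)=-1→..O/OXX/..X; (2,0)=+0→..O/O.X/X.X; (2,1)=-1→..O/O.X/.XX
ply 3, O at X.O/O.X/..X | (0,1)=-1→XOO/O.X/..X; (1,1)=+0→X.O/OOX/..X*; (2,0)=-1→X.O/O.X/O.X; (2,1)=-1→X.O/O.X/.OX
ply 4, X at X.O/OOX/..X | (0,1)=-1→XXO/OOX/..X; (2,0)=+0→X.O/OOX/X.X*; (2,1)=-1→X.O/OOX/.XX
ply 5, O at X.O/OOX/X.X | (0,1)=-1→XOO/OOX/X.X; (2,1)=+0→X.O/OOX/XOX*
ply 6, X at X.O/OOX/XOX | (0,1)=+0→XXO/OOX/XOX*
ply 7: XXO/OOX/XOX is terminal +0 (O); from .../O.X/..X depth 6

O winning at [.../O.X/..X]: False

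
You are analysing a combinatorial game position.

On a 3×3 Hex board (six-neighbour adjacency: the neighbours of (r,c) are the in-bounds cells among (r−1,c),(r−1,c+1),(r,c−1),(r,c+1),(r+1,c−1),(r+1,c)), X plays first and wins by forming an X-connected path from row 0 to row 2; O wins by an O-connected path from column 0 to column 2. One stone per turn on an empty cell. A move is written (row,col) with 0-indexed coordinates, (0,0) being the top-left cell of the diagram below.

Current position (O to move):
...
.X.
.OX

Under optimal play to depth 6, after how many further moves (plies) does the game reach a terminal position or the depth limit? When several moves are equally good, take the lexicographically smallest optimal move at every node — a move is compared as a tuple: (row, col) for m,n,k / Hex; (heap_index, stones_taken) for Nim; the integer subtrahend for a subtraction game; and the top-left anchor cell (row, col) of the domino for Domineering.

PV length from [.../.X./.OX]: 6 plies

[.../.X./.OX] O move#1: (0,0):-1/O../.X./.OX*, (0,1):-1/.O./.X./.OX, (0,2):-1/..O/.X./.OX, (1,0):-1/.../OX./.OX, (1,2):-1/.../.XO/.OX, (2,0):-1/.../.X./OOX
[O../.X./.OX] X move#2: (0,1):+1/OX./.X./.OX*, (0,2):+1/O.X/.X./.OX, (1,0):+1/O../XX./.OX, (1,2):+1/O../.XX/.OX, (2,0):+1/O../.X./XOX
[OX./.X./.OX] O move#3: (0,2):-1/OXO/.X./.OX*, (1,0):-1/OX./OX./.OX, (1,2):-1/OX./.XO/.OX, (2,0):-1/OX./.X./OOX
[OXO/.X./.OX] X move#4: (1,0):+1/OXO/XX./.OX*, (1,2):+1/OXO/.XX/.OX, (2,0):+1/OXO/.X./XOX
[OXO/XX./.OX] O move#5: (1,2):-1/OXO/XXO/.OX*, (2,0):-1/OXO/XX./OOX
[OXO/XXO/.OX] X move#6: (2,0):+1/OXO/XXO/XOX*
[OXO/XXO/XOX] end (terminal -1, O#7); searched .../.X./.OX to 6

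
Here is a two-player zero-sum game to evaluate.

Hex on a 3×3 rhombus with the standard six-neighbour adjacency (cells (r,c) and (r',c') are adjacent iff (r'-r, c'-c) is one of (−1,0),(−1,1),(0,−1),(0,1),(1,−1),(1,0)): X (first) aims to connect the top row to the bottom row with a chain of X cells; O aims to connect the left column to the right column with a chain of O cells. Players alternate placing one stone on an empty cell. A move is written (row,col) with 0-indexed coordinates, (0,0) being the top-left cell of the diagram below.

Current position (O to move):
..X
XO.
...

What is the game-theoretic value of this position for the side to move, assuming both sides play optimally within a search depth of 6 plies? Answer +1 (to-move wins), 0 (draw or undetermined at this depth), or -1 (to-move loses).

value(..X/XO./..., O) = -1

ply 1, O at ..X/XO./... | (0,0)=-1→O.X/XO./...*; (0,1)=-1→.OX/XO./...; (1,2)=-1→..X/XOO/...; (2,0)=-1→..X/XO./O..; (2,1)=-1→..X/XO./.O.; (2,2)=-1→..X/XO./..O
ply 2, X at O.X/XO./... | (0,1)=+1→OXX/XO./...*; (1,2)=+1→O.X/XOX/...; (2,0)=+1→O.X/XO./X..; (2,1)=-1→O.X/XO./.X.; (2,2)=-1→O.X/XO./..X
ply 3, O at OXX/XO./... | (1,2)=-1→OXX/XOO/...*; (2,0)=-1→OXX/XO./O..; (2,1)=-1→OXX/XO./.O.; (2,2)=-1→OXX/XO./..O
ply 4, X at OXX/XOO/... | (2,0)=+1→OXX/XOO/X..*; (2,1)=-1→OXX/XOO/.X.; (2,2)=-1→OXX/XOO/..X
ply 5: OXX/XOO/X.. is terminal -1 (O); from ..X/XO./... depth 6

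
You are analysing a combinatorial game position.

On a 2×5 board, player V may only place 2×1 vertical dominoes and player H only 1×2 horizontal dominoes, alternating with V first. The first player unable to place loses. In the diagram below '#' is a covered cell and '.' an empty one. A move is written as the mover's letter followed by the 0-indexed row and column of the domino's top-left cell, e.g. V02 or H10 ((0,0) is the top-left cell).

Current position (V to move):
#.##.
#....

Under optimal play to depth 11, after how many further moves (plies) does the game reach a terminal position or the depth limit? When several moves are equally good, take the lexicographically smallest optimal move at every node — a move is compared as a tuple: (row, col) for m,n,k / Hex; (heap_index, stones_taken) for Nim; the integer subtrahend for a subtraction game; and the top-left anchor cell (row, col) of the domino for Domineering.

PV length from [#.##./#....]: 2 plies

[#.##./#....] V move#1: V01:-1/####./##...*, V04:-1/#.###/#...#
[####./##...] H move#2: H12:-1/####./####., H13:+1/####./##.##*
[####./##.##] end (terminal -1, V#3); searched #.##./#.... to 11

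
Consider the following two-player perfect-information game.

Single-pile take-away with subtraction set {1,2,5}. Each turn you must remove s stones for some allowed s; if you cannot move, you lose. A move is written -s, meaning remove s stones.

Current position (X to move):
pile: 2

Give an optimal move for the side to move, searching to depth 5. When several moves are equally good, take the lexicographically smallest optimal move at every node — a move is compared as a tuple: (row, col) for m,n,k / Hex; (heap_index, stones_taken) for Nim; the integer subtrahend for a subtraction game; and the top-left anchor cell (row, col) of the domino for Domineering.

X's best at [2]: -2

ply 1, X at 2 | -1=-1→1; -2=+1→0*
ply 2: 0 is terminal -1 (O); from 2 depth 5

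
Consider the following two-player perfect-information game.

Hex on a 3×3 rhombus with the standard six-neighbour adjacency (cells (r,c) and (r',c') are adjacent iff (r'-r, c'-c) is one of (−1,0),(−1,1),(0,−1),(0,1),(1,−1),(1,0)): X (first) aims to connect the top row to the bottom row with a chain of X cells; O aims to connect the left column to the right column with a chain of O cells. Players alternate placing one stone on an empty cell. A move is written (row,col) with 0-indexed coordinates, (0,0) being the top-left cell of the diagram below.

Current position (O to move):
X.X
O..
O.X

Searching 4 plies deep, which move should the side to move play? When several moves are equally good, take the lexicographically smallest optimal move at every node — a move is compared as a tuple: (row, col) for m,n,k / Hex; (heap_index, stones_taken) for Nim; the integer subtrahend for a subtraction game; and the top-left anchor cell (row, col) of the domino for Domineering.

[X.X/O../O.X] O move#1: (0,1):-1/XOX/O../O.X, (1,1):-1/X.X/OO./O.X, (1,2):+1/X.X/O.O/O.X*, (2,1):-1/X.X/O../OOX
[X.X/O.O/O.X] X move#2: (0,1):-1/XXX/O.O/O.X*, (1,1):-1/X.X/OXO/O.X, (2,1):-1/X.X/O.O/OXX
[XXX/O.O/O.X] O move#3: (1,1):+1/XXX/OOO/O.X*, (2,1):+1/XXX/O.O/OOX
[XXX/OOO/O.X] end (terminal -1, X#4); searched X.X/O../O.X to 4

O's best at [X.X/O../O.X]: (1,2)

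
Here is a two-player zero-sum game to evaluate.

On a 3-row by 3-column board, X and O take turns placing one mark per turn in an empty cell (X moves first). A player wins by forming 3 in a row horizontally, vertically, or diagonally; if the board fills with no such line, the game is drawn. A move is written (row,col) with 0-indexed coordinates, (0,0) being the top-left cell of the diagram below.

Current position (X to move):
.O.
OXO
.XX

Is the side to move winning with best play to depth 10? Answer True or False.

p1 X@[.O./OXO/.XX]: (0,0)[XO./OXO/.XX]+1* (0,2)[.OX/OXO/.XX]+1 (2,0)[.O./OXO/XXX]+1
p2 O@[XO./OXO/.XX] terminal -1; root [.O./OXO/.XX] d10

X winning at [.O./OXO/.XX]: True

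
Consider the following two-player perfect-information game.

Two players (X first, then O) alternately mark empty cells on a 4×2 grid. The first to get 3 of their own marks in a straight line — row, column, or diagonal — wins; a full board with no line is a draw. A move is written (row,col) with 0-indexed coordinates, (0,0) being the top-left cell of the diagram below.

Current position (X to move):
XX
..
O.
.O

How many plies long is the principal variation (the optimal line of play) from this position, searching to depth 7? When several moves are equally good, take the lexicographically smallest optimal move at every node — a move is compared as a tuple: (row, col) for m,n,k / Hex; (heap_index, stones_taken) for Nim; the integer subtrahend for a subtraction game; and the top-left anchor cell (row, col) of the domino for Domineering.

PV length from [XX/../O./.O]: 4 plies

[XX/../O./.O] X move#1: (1,0):+0/XX/X./O./.O*, (1,1):+0/XX/.X/O./.O, (2,1):+0/XX/../OX/.O, (3,0):+0/XX/../O./XO
[XX/X./O./.O] O move#2: (1,1):+0/XX/XO/O./.O*, (2,1):+0/XX/X./OO/.O, (3,0):+0/XX/X./O./OO
[XX/XO/O./.O] X move#3: (2,1):+0/XX/XO/OX/.O*, (3,0):-1/XX/XO/O./XO
[XX/XO/OX/.O] O move#4: (3,0):+0/XX/XO/OX/OO*
[XX/XO/OX/OO] end (terminal +0, X#5); searched XX/../O./.O to 7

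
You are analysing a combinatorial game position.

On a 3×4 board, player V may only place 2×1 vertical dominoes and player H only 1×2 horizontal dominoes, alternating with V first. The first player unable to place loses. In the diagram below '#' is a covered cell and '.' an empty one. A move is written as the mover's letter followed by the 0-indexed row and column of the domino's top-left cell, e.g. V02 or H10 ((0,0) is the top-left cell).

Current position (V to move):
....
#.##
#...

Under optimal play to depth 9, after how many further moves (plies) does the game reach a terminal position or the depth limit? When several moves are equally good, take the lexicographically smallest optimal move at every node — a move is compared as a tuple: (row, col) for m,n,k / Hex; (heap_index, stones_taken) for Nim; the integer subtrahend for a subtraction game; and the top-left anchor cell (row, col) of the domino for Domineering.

[..../#.##/#...] V move#1: V01:-1/.#../####/#...*, V11:-1/..../####/##..
[.#../####/#...] H move#2: H02:+1/.###/####/#...*, H21:+1/.#../####/###., H22:+1/.#../####/#.##
[.###/####/#...] end (terminal -1, V#3); searched ..../#.##/#... to 9

PV length from [..../#.##/#...]: 2 plies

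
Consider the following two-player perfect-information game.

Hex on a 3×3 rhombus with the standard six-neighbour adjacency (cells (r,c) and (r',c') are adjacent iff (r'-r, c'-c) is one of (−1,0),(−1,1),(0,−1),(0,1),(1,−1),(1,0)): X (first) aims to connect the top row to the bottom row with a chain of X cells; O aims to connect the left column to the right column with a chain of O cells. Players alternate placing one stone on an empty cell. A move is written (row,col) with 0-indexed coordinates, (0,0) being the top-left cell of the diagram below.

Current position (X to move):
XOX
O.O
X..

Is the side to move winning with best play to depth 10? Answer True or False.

X winning at [XOX/O.O/X..]: True

ply 1, X at XOX/O.O/X.. | (1,1)=+1→XOX/OXO/X..*; (2,1)=-1→XOX/O.O/XX.; (2,2)=-1→XOX/O.O/X.X
ply 2: XOX/OXO/X.. is terminal -1 (O); from XOX/O.O/X.. depth 10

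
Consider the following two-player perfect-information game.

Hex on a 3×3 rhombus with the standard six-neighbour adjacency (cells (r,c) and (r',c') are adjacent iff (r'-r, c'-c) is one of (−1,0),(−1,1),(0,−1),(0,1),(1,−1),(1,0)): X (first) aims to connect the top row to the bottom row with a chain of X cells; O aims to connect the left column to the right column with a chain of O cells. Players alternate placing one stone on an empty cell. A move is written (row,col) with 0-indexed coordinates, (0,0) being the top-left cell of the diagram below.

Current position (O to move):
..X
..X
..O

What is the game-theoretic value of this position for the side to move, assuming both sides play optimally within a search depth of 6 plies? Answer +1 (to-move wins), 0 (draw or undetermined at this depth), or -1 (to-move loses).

ply 1, O at ..X/..X/..O | (0,0)=-1→O.X/..X/..O*; (0,1)=-1→.OX/..X/..O; (1,0)=-1→..X/O.X/..O; (1,1)=-1→..X/.OX/..O; (2,0)=-1→..X/..X/O.O; (2,1)=-1→..X/..X/.OO
ply 2, X at O.X/..X/..O | (0,1)=+1→OXX/..X/..O*; (1,0)=+1→O.X/X.X/..O; (1,1)=+1→O.X/.XX/..O; (2,0)=+1→O.X/..X/X.O; (2,1)=+1→O.X/..X/.XO
ply 3, O at OXX/..X/..O | (1,0)=-1→OXX/O.X/..O*; (1,1)=-1→OXX/.OX/..O; (2,0)=-1→OXX/..X/O.O; (2,1)=-1→OXX/..X/.OO
ply 4, X at OXX/O.X/..O | (1,1)=+1→OXX/OXX/..O*; (2,0)=+1→OXX/O.X/X.O; (2,1)=+1→OXX/O.X/.XO
ply 5, O at OXX/OXX/..O | (2,0)=-1→OXX/OXX/O.O*; (2,1)=-1→OXX/OXX/.OO
ply 6, X at OXX/OXX/O.O | (2,1)=+1→OXX/OXX/OXO*
ply 7: OXX/OXX/OXO is terminal -1 (O); from ..X/..X/..O depth 6

value(..X/..X/..O, O) = -1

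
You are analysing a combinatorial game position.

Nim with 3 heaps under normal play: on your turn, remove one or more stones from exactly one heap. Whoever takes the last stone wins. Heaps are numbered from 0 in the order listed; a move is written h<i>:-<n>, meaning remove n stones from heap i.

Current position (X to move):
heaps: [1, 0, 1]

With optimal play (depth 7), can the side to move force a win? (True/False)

X winning at [(1,0,1)]: False

[(1,0,1)] X move#1: h0:-1:-1/(0,0,1)*, h2:-1:-1/(1,0,0)
[(0,0,1)] O move#2: h2:-1:+1/(0,0,0)*
[(0,0,0)] end (terminal -1, X#3); searched (1,0,1) to 7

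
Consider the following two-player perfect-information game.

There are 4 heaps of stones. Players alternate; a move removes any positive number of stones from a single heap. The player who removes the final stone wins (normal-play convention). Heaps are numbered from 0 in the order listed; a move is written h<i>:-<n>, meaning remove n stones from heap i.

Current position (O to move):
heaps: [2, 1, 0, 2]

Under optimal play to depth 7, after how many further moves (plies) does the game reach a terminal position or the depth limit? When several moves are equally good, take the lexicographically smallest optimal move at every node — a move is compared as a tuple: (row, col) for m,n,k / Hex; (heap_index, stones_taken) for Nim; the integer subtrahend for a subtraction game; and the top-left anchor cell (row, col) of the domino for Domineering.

PV length from [(2,1,0,2)]: 5 plies

ply 1, O at (2,1,0,2) | h0:-1=-1→(1,1,0,2); h0:-2=-1→(0,1,0,2); h1:-1=+1→(2,0,0,2)*; h3:-1=-1→(2,1,0,1); h3:-2=-1→(2,1,0,0)
ply 2, X at (2,0,0,2) | h0:-1=-1→(1,0,0,2)*; h0:-2=-1→(0,0,0,2); h3:-1=-1→(2,0,0,1); h3:-2=-1→(2,0,0,0)
ply 3, O at (1,0,0,2) | h0:-1=-1→(0,0,0,2); h3:-1=+1→(1,0,0,1)*; h3:-2=-1→(1,0,0,0)
ply 4, X at (1,0,0,1) | h0:-1=-1→(0,0,0,1)*; h3:-1=-1→(1,0,0,0)
ply 5, O at (0,0,0,1) | h3:-1=+1→(0,0,0,0)*
ply 6: (0,0,0,0) is terminal -1 (X); from (2,1,0,2) depth 7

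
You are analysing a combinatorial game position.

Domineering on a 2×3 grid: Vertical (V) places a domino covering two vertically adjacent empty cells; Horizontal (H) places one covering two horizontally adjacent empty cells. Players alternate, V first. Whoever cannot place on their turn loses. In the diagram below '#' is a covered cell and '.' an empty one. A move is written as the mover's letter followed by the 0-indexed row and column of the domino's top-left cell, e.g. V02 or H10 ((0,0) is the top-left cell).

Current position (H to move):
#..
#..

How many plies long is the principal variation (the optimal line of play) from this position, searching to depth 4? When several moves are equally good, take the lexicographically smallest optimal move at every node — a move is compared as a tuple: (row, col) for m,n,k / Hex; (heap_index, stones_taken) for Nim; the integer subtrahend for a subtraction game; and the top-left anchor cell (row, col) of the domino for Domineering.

PV length from [#../#..]: 1 ply

p1 H@[#../#..]: H01[###/#..]+1* H11[#../###]+1
p2 V@[###/#..] terminal -1; root [#../#..] d4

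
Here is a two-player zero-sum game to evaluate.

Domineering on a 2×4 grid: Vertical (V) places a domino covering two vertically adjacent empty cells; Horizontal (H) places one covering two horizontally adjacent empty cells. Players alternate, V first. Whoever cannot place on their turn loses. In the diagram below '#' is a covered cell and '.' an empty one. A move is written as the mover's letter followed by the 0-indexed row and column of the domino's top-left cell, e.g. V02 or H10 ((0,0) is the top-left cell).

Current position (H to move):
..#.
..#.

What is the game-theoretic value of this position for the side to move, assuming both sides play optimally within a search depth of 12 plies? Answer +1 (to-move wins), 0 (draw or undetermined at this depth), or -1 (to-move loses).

ply 1, H at ..#./..#. | H00=+1→###./..#.*; H10=+1→..#./###.
ply 2, V at ###./..#. | V03=-1→####/..##*
ply 3, H at ####/..## | H10=+1→####/####*
ply 4: ####/#### is terminal -1 (V); from ..#./..#. depth 12

value(..#./..#., H) = +1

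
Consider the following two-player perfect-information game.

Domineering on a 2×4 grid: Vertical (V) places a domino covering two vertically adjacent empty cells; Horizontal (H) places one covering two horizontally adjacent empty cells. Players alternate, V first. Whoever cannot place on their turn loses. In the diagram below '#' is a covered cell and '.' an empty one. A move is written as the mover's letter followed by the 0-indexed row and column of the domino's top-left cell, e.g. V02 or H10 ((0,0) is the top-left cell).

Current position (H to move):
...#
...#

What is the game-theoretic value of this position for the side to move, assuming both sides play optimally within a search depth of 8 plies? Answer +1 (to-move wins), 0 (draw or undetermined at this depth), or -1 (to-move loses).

value(...#/...#, H) = +1

ply 1, H at ...#/...# | H00=+1→##.#/...#*; H01=+1→.###/...#; H10=+1→...#/##.#; H11=+1→...#/.###
ply 2, V at ##.#/...# | V02=-1→####/..##*
ply 3, H at ####/..## | H10=+1→####/####*
ply 4: ####/#### is terminal -1 (V); from ...#/...# depth 8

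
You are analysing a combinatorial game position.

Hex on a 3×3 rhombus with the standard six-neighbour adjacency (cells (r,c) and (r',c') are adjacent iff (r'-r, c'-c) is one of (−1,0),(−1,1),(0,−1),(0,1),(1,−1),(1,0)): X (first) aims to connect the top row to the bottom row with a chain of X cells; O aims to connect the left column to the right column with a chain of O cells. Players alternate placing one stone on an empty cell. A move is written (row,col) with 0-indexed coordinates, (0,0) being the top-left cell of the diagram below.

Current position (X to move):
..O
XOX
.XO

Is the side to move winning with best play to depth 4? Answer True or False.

X winning at [..O/XOX/.XO]: True

p1 X@[..O/XOX/.XO]: (0,0)[X.O/XOX/.XO]-1 (0,1)[.XO/XOX/.XO]-1 (2,0)[..O/XOX/XXO]+1*
p2 O@[..O/XOX/XXO]: (0,0)[O.O/XOX/XXO]-1* (0,1)[.OO/XOX/XXO]-1
p3 X@[O.O/XOX/XXO]: (0,1)[OXO/XOX/XXO]+1*
p4 O@[OXO/XOX/XXO] terminal -1; root [..O/XOX/.XO] d4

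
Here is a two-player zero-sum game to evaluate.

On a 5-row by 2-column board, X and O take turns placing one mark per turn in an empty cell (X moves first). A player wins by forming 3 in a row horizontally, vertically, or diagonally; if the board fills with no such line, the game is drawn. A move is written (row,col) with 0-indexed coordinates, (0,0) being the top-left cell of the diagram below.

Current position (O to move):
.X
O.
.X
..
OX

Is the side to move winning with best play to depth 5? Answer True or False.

p1 O@[.X/O./.X/../OX]: (0,0)[OX/O./.X/../OX]-1* (1,1)[.X/OO/.X/../OX]-1 (2,0)[.X/O./OX/../OX]-1 (3,0)[.X/O./.X/O./OX]-1 (3,1)[.X/O./.X/.O/OX]-1
p2 X@[OX/O./.X/../OX]: (1,1)[OX/OX/.X/../OX]+1* (2,0)[OX/O./XX/../OX]+1 (3,0)[OX/O./.X/X./OX]-1 (3,1)[OX/O./.X/.X/OX]+1
p3 O@[OX/OX/.X/../OX] terminal -1; root [.X/O./.X/../OX] d5

O winning at [.X/O./.X/../OX]: False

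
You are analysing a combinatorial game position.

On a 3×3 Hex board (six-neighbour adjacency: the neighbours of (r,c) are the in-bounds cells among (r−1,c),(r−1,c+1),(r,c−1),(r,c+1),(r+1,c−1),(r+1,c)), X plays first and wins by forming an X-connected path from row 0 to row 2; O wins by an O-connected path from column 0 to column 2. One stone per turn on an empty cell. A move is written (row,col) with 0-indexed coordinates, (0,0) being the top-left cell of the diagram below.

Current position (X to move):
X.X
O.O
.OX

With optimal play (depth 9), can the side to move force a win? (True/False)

ply 1, X at X.X/O.O/.OX | (0,1)=-1→XXX/O.O/.OX*; (1,1)=-1→X.X/OXO/.OX; (2,0)=-1→X.X/O.O/XOX
ply 2, O at XXX/O.O/.OX | (1,1)=+1→XXX/OOO/.OX*; (2,0)=+1→XXX/O.O/OOX
ply 3: XXX/OOO/.OX is terminal -1 (X); from X.X/O.O/.OX depth 9

X winning at [X.X/O.O/.OX]: False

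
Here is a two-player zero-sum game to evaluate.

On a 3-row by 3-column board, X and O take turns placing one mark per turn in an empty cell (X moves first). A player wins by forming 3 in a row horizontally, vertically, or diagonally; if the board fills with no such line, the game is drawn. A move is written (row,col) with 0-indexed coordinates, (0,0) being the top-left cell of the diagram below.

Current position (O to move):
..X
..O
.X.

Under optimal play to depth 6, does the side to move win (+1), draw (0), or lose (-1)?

ply 1, O at ..X/..O/.X. | (0,0)=-1→O.X/..O/.X.; (0,1)=-1→.OX/..O/.X.; (1,0)=-1→..X/O.O/.X.; (1,1)=+0→..X/.OO/.X.*; (2,0)=-1→..X/..O/OX.; (2,2)=-1→..X/..O/.XO
ply 2, X at ..X/.OO/.X. | (0,0)=-1→X.X/.OO/.X.; (0,1)=-1→.XX/.OO/.X.; (1,0)=+0→..X/XOO/.X.*; (2,0)=-1→..X/.OO/XX.; (2,2)=-1→..X/.OO/.XX
ply 3, O at ..X/XOO/.X. | (0,0)=+0→O.X/XOO/.X.*; (0,1)=-1→.OX/XOO/.X.; (2,0)=+0→..X/XOO/OX.; (2,2)=-1→..X/XOO/.XO
ply 4, X at O.X/XOO/.X. | (0,1)=-1→OXX/XOO/.X.; (2,0)=-1→O.X/XOO/XX.; (2,2)=+0→O.X/XOO/.XX*
ply 5, O at O.X/XOO/.XX | (0,1)=-1→OOX/XOO/.XX; (2,0)=+0→O.X/XOO/OXX*
ply 6, X at O.X/XOO/OXX | (0,1)=+0→OXX/XOO/OXX*
ply 7: OXX/XOO/OXX is terminal +0 (O); from ..X/..O/.X. depth 6

value(..X/..O/.X., O) = 0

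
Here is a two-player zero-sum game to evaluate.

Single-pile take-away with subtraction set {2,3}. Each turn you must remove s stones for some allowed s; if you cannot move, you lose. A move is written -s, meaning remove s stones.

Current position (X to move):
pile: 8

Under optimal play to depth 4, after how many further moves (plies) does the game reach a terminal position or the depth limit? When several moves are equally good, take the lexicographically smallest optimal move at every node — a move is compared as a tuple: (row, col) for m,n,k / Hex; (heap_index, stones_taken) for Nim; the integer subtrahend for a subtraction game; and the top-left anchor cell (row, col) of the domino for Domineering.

p1 X@[8]: -2[6]+1* -3[5]+1
p2 O@[6]: -2[4]-1* -3[3]-1
p3 X@[4]: -2[2]-1 -3[1]+1*
p4 O@[1] terminal -1; root [8] d4

PV length from [8]: 3 plies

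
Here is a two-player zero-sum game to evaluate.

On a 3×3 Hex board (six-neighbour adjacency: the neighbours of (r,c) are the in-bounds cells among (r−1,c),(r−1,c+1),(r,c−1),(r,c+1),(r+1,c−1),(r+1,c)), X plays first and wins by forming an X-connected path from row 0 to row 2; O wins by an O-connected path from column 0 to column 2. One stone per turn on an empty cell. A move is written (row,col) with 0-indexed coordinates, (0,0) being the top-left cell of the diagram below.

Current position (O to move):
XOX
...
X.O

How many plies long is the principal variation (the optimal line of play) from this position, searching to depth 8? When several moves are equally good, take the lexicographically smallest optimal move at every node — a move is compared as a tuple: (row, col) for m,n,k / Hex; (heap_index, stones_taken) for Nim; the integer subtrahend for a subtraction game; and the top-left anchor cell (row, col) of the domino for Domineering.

ply 1, O at XOX/.../X.O | (1,0)=-1→XOX/O../X.O*; (1,1)=-1→XOX/.O./X.O; (1,2)=-1→XOX/..O/X.O; (2,1)=-1→XOX/.../XOO
ply 2, X at XOX/O../X.O | (1,1)=+1→XOX/OX./X.O*; (1,2)=+1→XOX/O.X/X.O; (2,1)=+1→XOX/O../XXO
ply 3: XOX/OX./X.O is terminal -1 (O); from XOX/.../X.O depth 8

PV length from [XOX/.../X.O]: 2 plies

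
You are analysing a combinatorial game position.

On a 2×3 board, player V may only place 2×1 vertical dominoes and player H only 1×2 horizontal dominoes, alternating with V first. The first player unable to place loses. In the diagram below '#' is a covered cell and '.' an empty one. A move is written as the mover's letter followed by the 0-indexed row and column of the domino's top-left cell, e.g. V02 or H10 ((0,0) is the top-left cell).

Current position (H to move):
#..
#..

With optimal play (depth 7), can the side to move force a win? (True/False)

H winning at [#../#..]: True

[#../#..] H move#1: H01:+1/###/#..*, H11:+1/#../###
[###/#..] end (terminal -1, V#2); searched #../#.. to 7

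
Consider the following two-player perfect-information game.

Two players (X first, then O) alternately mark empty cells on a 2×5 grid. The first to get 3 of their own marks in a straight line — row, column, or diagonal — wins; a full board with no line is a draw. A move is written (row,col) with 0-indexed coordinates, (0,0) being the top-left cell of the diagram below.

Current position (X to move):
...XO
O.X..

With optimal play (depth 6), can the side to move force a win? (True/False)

X winning at [...XO/O.X..]: True

[...XO/O.X..] X move#1: (0,0):+0/X..XO/O.X.., (0,1):+1/.X.XO/O.X..*, (0,2):+1/..XXO/O.X.., (1,1):+0/...XO/OXX.., (1,3):+1/...XO/O.XX., (1,4):+0/...XO/O.X.X
[.X.XO/O.X..] O move#2: (0,0):-1/OX.XO/O.X..*, (0,2):-1/.XOXO/O.X.., (1,1):-1/.X.XO/OOX.., (1,3):-1/.X.XO/O.XO., (1,4):-1/.X.XO/O.X.O
[OX.XO/O.X..] X move#3: (0,2):+1/OXXXO/O.X..*, (1,1):+1/OX.XO/OXX.., (1,3):+1/OX.XO/O.XX., (1,4):+1/OX.XO/O.X.X
[OXXXO/O.X..] end (terminal -1, O#4); searched ...XO/O.X.. to 6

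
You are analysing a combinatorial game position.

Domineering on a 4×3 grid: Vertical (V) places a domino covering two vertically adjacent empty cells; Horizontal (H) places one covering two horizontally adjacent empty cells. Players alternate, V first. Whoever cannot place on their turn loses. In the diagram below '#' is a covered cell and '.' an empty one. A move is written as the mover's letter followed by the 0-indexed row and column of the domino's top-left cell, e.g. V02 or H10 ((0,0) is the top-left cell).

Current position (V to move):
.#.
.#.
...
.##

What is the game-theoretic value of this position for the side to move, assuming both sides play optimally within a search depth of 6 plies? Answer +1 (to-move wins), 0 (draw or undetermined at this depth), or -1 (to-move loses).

p1 V@[.#./.#./.../.##]: V00[##./##./.../.##]+1* V02[.##/.##/.../.##]+1 V10[.#./##./#../.##]+1 V12[.#./.##/..#/.##]+1 V20[.#./.#./#../###]+1
p2 H@[##./##./.../.##]: H20[##./##./##./.##]-1* H21[##./##./.##/.##]-1
p3 V@[##./##./##./.##]: V02[###/###/##./.##]+1* V12[##./###/###/.##]+1
p4 H@[###/###/##./.##] terminal -1; root [.#./.#./.../.##] d6

value(.#./.#./.../.##, V) = +1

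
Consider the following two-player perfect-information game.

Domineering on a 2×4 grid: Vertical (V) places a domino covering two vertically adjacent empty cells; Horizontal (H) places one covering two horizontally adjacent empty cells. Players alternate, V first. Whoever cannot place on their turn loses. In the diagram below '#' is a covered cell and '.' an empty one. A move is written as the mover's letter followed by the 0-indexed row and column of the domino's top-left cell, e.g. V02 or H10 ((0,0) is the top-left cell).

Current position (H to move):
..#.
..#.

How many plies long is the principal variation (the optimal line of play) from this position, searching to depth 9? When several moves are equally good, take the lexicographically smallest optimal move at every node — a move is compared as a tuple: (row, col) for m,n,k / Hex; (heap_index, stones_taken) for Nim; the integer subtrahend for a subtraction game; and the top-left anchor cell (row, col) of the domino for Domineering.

ply 1, H at ..#./..#. | H00=+1→###./..#.*; H10=+1→..#./###.
ply 2, V at ###./..#. | V03=-1→####/..##*
ply 3, H at ####/..## | H10=+1→####/####*
ply 4: ####/#### is terminal -1 (V); from ..#./..#. depth 9

PV length from [..#./..#.]: 3 plies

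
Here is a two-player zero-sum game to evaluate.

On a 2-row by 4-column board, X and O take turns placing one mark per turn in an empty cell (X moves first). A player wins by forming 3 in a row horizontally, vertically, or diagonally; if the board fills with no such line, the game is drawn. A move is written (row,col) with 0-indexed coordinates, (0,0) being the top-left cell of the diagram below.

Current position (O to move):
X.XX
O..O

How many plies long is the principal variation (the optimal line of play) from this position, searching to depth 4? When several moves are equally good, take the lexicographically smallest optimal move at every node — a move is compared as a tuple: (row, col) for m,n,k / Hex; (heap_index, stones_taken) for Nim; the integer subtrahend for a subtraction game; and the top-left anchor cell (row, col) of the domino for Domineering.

PV length from [X.XX/O..O]: 3 plies

ply 1, O at X.XX/O..O | (0,1)=+0→XOXX/O..O*; (1,1)=-1→X.XX/OO.O; (1,2)=-1→X.XX/O.OO
ply 2, X at XOXX/O..O | (1,1)=+0→XOXX/OX.O*; (1,2)=+0→XOXX/O.XO
ply 3, O at XOXX/OX.O | (1,2)=+0→XOXX/OXOO*
ply 4: XOXX/OXOO is terminal +0 (X); from X.XX/O..O depth 4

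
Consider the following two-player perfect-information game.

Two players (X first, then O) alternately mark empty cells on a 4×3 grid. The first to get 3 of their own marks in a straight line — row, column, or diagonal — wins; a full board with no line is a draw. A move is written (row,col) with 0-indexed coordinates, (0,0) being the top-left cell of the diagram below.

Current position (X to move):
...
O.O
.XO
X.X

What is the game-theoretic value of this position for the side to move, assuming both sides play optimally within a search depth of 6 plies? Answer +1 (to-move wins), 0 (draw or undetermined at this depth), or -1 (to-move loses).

value(.../O.O/.XO/X.X, X) = +1

[.../O.O/.XO/X.X] X move#1: (0,0):-1/X../O.O/.XO/X.X, (0,1):-1/.X./O.O/.XO/X.X, (0,2):-1/..X/O.O/.XO/X.X, (1,1):-1/.../OXO/.XO/X.X, (2,0):-1/.../O.O/XXO/X.X, (3,1):+1/.../O.O/.XO/XXX*
[.../O.O/.XO/XXX] end (terminal -1, O#2); searched .../O.O/.XO/X.X to 6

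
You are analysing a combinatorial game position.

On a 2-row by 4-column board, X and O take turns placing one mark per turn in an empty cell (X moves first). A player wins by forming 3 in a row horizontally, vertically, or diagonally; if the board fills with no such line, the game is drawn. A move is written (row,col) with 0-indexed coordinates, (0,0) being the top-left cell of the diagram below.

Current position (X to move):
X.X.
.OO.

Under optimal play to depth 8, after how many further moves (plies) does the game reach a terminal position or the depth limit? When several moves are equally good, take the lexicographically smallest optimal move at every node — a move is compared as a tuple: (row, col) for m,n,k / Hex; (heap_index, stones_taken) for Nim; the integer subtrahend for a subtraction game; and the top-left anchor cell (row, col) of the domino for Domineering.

PV length from [X.X./.OO.]: 1 ply

[X.X./.OO.] X move#1: (0,1):+1/XXX./.OO.*, (0,3):-1/X.XX/.OO., (1,0):-1/X.X./XOO., (1,3):-1/X.X./.OOX
[XXX./.OO.] end (terminal -1, O#2); searched X.X./.OO. to 8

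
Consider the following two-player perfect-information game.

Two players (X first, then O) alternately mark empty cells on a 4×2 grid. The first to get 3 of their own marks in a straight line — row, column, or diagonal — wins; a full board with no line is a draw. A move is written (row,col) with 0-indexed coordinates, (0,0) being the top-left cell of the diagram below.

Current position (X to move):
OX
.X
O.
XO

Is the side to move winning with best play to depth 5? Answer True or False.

X winning at [OX/.X/O./XO]: True

p1 X@[OX/.X/O./XO]: (1,0)[OX/XX/O./XO]+0 (2,1)[OX/.X/OX/XO]+1*
p2 O@[OX/.X/OX/XO] terminal -1; root [OX/.X/O./XO] d5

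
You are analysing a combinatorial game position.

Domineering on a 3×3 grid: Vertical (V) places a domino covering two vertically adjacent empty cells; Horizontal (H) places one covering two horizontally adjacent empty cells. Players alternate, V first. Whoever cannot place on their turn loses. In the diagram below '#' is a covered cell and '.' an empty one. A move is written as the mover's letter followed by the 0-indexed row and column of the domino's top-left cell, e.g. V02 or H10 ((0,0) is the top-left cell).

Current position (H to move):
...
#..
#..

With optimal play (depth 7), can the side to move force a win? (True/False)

H winning at [.../#../#..]: True

p1 H@[.../#../#..]: H00[##./#../#..]-1 H01[.##/#../#..]-1 H11[.../###/#..]+1* H21[.../#../###]-1
p2 V@[.../###/#..] terminal -1; root [.../#../#..] d7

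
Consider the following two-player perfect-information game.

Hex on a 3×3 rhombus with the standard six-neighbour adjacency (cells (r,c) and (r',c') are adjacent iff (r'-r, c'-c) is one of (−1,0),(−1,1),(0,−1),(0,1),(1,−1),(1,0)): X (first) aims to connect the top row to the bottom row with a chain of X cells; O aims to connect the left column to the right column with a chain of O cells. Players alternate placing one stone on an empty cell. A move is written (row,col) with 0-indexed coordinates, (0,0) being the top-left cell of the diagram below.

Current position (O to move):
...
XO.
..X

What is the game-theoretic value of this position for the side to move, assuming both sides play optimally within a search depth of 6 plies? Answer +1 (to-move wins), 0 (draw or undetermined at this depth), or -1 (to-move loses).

[.../XO./..X] O move#1: (0,0):+1/O../XO./..X*, (0,1):+1/.O./XO./..X, (0,2):-1/..O/XO./..X, (1,2):-1/.../XOO/..X, (2,0):+1/.../XO./O.X, (2,1):-1/.../XO./.OX
[O../XO./..X] X move#2: (0,1):-1/OX./XO./..X*, (0,2):-1/O.X/XO./..X, (1,2):-1/O../XOX/..X, (2,0):-1/O../XO./X.X, (2,1):-1/O../XO./.XX
[OX./XO./..X] O move#3: (0,2):-1/OXO/XO./..X, (1,2):-1/OX./XOO/..X, (2,0):+1/OX./XO./O.X*, (2,1):-1/OX./XO./.OX
[OX./XO./O.X] X move#4: (0,2):-1/OXX/XO./O.X*, (1,2):-1/OX./XOX/O.X, (2,1):-1/OX./XO./OXX
[OXX/XO./O.X] O move#5: (1,2):+1/OXX/XOO/O.X*, (2,1):-1/OXX/XO./OOX
[OXX/XOO/O.X] end (terminal -1, X#6); searched .../XO./..X to 6

value(.../XO./..X, O) = +1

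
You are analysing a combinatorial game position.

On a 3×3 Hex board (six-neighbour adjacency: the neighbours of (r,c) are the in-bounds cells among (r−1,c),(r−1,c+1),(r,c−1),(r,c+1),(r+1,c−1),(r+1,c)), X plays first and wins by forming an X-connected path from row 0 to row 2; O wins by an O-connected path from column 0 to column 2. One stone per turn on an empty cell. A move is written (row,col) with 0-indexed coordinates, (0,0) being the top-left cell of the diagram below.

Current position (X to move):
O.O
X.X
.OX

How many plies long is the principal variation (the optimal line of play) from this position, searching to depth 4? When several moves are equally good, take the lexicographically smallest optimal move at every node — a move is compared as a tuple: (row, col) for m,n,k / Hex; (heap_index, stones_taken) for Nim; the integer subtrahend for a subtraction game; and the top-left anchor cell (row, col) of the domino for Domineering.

[O.O/X.X/.OX] X move#1: (0,1):+1/OXO/X.X/.OX*, (1,1):-1/O.O/XXX/.OX, (2,0):-1/O.O/X.X/XOX
[OXO/X.X/.OX] O move#2: (1,1):-1/OXO/XOX/.OX*, (2,0):-1/OXO/X.X/OOX
[OXO/XOX/.OX] X move#3: (2,0):+1/OXO/XOX/XOX*
[OXO/XOX/XOX] end (terminal -1, O#4); searched O.O/X.X/.OX to 4

PV length from [O.O/X.X/.OX]: 3 plies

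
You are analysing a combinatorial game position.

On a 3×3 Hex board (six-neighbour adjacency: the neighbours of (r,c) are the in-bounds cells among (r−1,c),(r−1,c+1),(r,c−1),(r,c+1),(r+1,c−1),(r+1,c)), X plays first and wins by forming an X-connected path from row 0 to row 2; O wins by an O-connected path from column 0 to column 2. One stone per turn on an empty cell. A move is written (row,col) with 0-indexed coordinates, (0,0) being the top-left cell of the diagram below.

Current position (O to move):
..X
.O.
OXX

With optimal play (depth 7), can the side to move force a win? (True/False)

ply 1, O at ..X/.O./OXX | (0,0)=-1→O.X/.O./OXX; (0,1)=-1→.OX/.O./OXX; (1,0)=-1→..X/OO./OXX; (1,2)=+1→..X/.OO/OXX*
ply 2: ..X/.OO/OXX is terminal -1 (X); from ..X/.O./OXX depth 7

O winning at [..X/.O./OXX]: True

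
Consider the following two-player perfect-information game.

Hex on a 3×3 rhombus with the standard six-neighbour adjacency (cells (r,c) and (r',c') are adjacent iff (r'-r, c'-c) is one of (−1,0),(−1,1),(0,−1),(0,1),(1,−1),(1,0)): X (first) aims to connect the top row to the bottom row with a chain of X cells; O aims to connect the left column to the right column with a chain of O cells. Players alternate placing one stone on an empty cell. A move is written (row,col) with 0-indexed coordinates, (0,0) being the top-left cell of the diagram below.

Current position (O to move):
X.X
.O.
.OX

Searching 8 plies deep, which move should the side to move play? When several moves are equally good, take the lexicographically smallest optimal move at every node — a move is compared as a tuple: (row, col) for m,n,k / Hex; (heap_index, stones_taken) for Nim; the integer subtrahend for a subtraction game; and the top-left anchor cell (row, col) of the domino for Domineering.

O's best at [X.X/.O./.OX]: (1,2)

[X.X/.O./.OX] O move#1: (0,1):-1/XOX/.O./.OX, (1,0):-1/X.X/OO./.OX, (1,2):+1/X.X/.OO/.OX*, (2,0):-1/X.X/.O./OOX
[X.X/.OO/.OX] X move#2: (0,1):-1/XXX/.OO/.OX*, (1,0):-1/X.X/XOO/.OX, (2,0):-1/X.X/.OO/XOX
[XXX/.OO/.OX] O move#3: (1,0):+1/XXX/OOO/.OX*, (2,0):+1/XXX/.OO/OOX
[XXX/OOO/.OX] end (terminal -1, X#4); searched X.X/.O./.OX to 8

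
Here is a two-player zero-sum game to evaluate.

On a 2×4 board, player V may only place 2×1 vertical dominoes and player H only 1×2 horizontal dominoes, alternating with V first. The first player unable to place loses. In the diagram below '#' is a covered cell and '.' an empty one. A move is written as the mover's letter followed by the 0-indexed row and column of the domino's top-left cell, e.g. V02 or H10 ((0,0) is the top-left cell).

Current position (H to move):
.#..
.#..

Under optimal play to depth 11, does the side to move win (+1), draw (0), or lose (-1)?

[.#../.#..] H move#1: H02:+1/.###/.#..*, H12:+1/.#../.###
[.###/.#..] V move#2: V00:-1/####/##..*
[####/##..] H move#3: H12:+1/####/####*
[####/####] end (terminal -1, V#4); searched .#../.#.. to 11

value(.#../.#.., H) = +1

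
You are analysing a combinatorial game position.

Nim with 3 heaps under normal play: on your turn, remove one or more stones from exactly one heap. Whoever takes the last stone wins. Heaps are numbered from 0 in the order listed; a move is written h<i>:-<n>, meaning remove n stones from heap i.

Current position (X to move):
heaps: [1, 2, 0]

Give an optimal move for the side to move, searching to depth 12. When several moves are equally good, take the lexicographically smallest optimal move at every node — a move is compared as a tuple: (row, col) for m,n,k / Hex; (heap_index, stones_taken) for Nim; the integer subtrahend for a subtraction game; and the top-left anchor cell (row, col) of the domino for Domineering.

p1 X@[(1,2,0)]: h0:-1[(0,2,0)]-1 h1:-1[(1,1,0)]+1* h1:-2[(1,0,0)]-1
p2 O@[(1,1,0)]: h0:-1[(0,1,0)]-1* h1:-1[(1,0,0)]-1
p3 X@[(0,1,0)]: h1:-1[(0,0,0)]+1*
p4 O@[(0,0,0)] terminal -1; root [(1,2,0)] d12

X's best at [(1,2,0)]: h1:-1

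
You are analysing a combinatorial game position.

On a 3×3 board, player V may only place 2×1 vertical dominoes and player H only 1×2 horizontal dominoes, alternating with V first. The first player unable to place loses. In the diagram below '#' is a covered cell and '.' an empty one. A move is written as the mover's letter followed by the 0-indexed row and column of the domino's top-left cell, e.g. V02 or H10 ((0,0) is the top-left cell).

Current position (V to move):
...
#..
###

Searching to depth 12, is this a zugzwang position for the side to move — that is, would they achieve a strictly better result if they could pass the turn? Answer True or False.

zugzwang(.../#../###, V) = False

p1 V@[.../#../###]: V01[.#./##./###]+1* V02[..#/#.#/###]-1
p2 H@[.#./##./###] terminal -1; root [.../#../###] d12
pass branch (H moves first from the same position):
  | p1 H@[.../#../###]: H00[##./#../###]-1 H01[.##/#../###]+1* H11[.../###/###]+1
  | p2 V@[.##/#../###] terminal -1; root [.../#../###] d12
V moving scores +1; V passing scores -1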